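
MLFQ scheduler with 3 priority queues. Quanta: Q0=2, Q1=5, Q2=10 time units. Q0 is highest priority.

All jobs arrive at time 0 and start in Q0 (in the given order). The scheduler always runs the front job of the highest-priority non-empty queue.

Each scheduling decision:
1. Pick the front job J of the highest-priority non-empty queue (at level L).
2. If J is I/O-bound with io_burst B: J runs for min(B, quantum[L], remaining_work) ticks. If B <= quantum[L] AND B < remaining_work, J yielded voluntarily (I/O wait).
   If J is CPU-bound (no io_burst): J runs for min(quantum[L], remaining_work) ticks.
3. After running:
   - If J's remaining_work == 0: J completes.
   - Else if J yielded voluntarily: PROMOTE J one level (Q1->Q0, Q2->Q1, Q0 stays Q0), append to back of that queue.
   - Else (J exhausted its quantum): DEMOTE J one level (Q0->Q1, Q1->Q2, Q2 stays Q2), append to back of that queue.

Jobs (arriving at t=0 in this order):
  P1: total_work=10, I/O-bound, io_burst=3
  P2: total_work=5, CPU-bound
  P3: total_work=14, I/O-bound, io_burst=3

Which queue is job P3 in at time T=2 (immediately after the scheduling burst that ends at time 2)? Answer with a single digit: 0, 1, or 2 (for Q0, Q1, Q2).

t=0-2: P1@Q0 runs 2, rem=8, quantum used, demote→Q1. Q0=[P2,P3] Q1=[P1] Q2=[]
t=2-4: P2@Q0 runs 2, rem=3, quantum used, demote→Q1. Q0=[P3] Q1=[P1,P2] Q2=[]
t=4-6: P3@Q0 runs 2, rem=12, quantum used, demote→Q1. Q0=[] Q1=[P1,P2,P3] Q2=[]
t=6-9: P1@Q1 runs 3, rem=5, I/O yield, promote→Q0. Q0=[P1] Q1=[P2,P3] Q2=[]
t=9-11: P1@Q0 runs 2, rem=3, quantum used, demote→Q1. Q0=[] Q1=[P2,P3,P1] Q2=[]
t=11-14: P2@Q1 runs 3, rem=0, completes. Q0=[] Q1=[P3,P1] Q2=[]
t=14-17: P3@Q1 runs 3, rem=9, I/O yield, promote→Q0. Q0=[P3] Q1=[P1] Q2=[]
t=17-19: P3@Q0 runs 2, rem=7, quantum used, demote→Q1. Q0=[] Q1=[P1,P3] Q2=[]
t=19-22: P1@Q1 runs 3, rem=0, completes. Q0=[] Q1=[P3] Q2=[]
t=22-25: P3@Q1 runs 3, rem=4, I/O yield, promote→Q0. Q0=[P3] Q1=[] Q2=[]
t=25-27: P3@Q0 runs 2, rem=2, quantum used, demote→Q1. Q0=[] Q1=[P3] Q2=[]
t=27-29: P3@Q1 runs 2, rem=0, completes. Q0=[] Q1=[] Q2=[]

Answer: 0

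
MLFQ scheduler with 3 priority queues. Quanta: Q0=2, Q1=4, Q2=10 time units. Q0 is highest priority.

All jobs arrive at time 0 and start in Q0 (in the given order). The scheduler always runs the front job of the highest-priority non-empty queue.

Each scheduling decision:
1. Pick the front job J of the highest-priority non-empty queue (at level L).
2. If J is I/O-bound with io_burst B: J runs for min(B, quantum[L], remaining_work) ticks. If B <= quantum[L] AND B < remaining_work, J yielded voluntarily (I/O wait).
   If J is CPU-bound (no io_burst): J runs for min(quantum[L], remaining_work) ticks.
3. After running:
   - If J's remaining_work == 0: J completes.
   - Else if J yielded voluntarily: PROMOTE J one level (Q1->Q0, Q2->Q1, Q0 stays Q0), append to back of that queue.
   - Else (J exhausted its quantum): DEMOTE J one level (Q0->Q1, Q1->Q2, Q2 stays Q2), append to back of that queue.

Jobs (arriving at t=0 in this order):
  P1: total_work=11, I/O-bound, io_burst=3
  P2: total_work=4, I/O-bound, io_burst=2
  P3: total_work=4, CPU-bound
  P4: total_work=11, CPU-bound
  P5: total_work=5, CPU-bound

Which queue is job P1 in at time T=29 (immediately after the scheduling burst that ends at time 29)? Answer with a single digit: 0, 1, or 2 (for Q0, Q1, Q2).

t=0-2: P1@Q0 runs 2, rem=9, quantum used, demote→Q1. Q0=[P2,P3,P4,P5] Q1=[P1] Q2=[]
t=2-4: P2@Q0 runs 2, rem=2, I/O yield, promote→Q0. Q0=[P3,P4,P5,P2] Q1=[P1] Q2=[]
t=4-6: P3@Q0 runs 2, rem=2, quantum used, demote→Q1. Q0=[P4,P5,P2] Q1=[P1,P3] Q2=[]
t=6-8: P4@Q0 runs 2, rem=9, quantum used, demote→Q1. Q0=[P5,P2] Q1=[P1,P3,P4] Q2=[]
t=8-10: P5@Q0 runs 2, rem=3, quantum used, demote→Q1. Q0=[P2] Q1=[P1,P3,P4,P5] Q2=[]
t=10-12: P2@Q0 runs 2, rem=0, completes. Q0=[] Q1=[P1,P3,P4,P5] Q2=[]
t=12-15: P1@Q1 runs 3, rem=6, I/O yield, promote→Q0. Q0=[P1] Q1=[P3,P4,P5] Q2=[]
t=15-17: P1@Q0 runs 2, rem=4, quantum used, demote→Q1. Q0=[] Q1=[P3,P4,P5,P1] Q2=[]
t=17-19: P3@Q1 runs 2, rem=0, completes. Q0=[] Q1=[P4,P5,P1] Q2=[]
t=19-23: P4@Q1 runs 4, rem=5, quantum used, demote→Q2. Q0=[] Q1=[P5,P1] Q2=[P4]
t=23-26: P5@Q1 runs 3, rem=0, completes. Q0=[] Q1=[P1] Q2=[P4]
t=26-29: P1@Q1 runs 3, rem=1, I/O yield, promote→Q0. Q0=[P1] Q1=[] Q2=[P4]
t=29-30: P1@Q0 runs 1, rem=0, completes. Q0=[] Q1=[] Q2=[P4]
t=30-35: P4@Q2 runs 5, rem=0, completes. Q0=[] Q1=[] Q2=[]

Answer: 0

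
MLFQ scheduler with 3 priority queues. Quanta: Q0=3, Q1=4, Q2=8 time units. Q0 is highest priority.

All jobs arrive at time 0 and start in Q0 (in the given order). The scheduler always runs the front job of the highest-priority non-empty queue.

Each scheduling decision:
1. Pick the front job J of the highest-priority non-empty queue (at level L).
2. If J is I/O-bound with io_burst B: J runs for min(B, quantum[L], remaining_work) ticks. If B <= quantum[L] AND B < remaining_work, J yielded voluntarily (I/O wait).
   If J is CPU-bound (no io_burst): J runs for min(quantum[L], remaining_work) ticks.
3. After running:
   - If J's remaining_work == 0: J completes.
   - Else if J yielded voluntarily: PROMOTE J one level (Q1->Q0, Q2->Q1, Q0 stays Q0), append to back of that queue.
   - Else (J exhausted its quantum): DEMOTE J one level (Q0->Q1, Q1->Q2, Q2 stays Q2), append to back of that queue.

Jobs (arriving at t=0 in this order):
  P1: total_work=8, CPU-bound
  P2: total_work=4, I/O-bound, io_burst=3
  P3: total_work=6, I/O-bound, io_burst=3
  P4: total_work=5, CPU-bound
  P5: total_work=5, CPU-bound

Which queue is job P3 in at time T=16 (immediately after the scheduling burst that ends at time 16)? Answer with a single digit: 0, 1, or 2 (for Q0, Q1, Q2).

Answer: 0

Derivation:
t=0-3: P1@Q0 runs 3, rem=5, quantum used, demote→Q1. Q0=[P2,P3,P4,P5] Q1=[P1] Q2=[]
t=3-6: P2@Q0 runs 3, rem=1, I/O yield, promote→Q0. Q0=[P3,P4,P5,P2] Q1=[P1] Q2=[]
t=6-9: P3@Q0 runs 3, rem=3, I/O yield, promote→Q0. Q0=[P4,P5,P2,P3] Q1=[P1] Q2=[]
t=9-12: P4@Q0 runs 3, rem=2, quantum used, demote→Q1. Q0=[P5,P2,P3] Q1=[P1,P4] Q2=[]
t=12-15: P5@Q0 runs 3, rem=2, quantum used, demote→Q1. Q0=[P2,P3] Q1=[P1,P4,P5] Q2=[]
t=15-16: P2@Q0 runs 1, rem=0, completes. Q0=[P3] Q1=[P1,P4,P5] Q2=[]
t=16-19: P3@Q0 runs 3, rem=0, completes. Q0=[] Q1=[P1,P4,P5] Q2=[]
t=19-23: P1@Q1 runs 4, rem=1, quantum used, demote→Q2. Q0=[] Q1=[P4,P5] Q2=[P1]
t=23-25: P4@Q1 runs 2, rem=0, completes. Q0=[] Q1=[P5] Q2=[P1]
t=25-27: P5@Q1 runs 2, rem=0, completes. Q0=[] Q1=[] Q2=[P1]
t=27-28: P1@Q2 runs 1, rem=0, completes. Q0=[] Q1=[] Q2=[]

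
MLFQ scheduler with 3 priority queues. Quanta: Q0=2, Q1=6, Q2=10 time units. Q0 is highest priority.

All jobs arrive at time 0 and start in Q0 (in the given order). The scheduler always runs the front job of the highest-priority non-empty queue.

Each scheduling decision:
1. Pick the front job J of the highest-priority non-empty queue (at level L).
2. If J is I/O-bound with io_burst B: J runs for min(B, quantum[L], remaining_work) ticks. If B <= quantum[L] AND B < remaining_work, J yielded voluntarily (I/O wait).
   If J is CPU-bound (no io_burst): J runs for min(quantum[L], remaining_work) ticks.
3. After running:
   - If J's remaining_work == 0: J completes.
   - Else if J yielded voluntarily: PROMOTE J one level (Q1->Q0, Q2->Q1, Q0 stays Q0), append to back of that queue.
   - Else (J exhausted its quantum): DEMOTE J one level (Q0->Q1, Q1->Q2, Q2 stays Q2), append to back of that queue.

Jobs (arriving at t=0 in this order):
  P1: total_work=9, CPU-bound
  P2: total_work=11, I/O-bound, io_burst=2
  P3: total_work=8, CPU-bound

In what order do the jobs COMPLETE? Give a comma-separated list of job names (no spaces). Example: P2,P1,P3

t=0-2: P1@Q0 runs 2, rem=7, quantum used, demote→Q1. Q0=[P2,P3] Q1=[P1] Q2=[]
t=2-4: P2@Q0 runs 2, rem=9, I/O yield, promote→Q0. Q0=[P3,P2] Q1=[P1] Q2=[]
t=4-6: P3@Q0 runs 2, rem=6, quantum used, demote→Q1. Q0=[P2] Q1=[P1,P3] Q2=[]
t=6-8: P2@Q0 runs 2, rem=7, I/O yield, promote→Q0. Q0=[P2] Q1=[P1,P3] Q2=[]
t=8-10: P2@Q0 runs 2, rem=5, I/O yield, promote→Q0. Q0=[P2] Q1=[P1,P3] Q2=[]
t=10-12: P2@Q0 runs 2, rem=3, I/O yield, promote→Q0. Q0=[P2] Q1=[P1,P3] Q2=[]
t=12-14: P2@Q0 runs 2, rem=1, I/O yield, promote→Q0. Q0=[P2] Q1=[P1,P3] Q2=[]
t=14-15: P2@Q0 runs 1, rem=0, completes. Q0=[] Q1=[P1,P3] Q2=[]
t=15-21: P1@Q1 runs 6, rem=1, quantum used, demote→Q2. Q0=[] Q1=[P3] Q2=[P1]
t=21-27: P3@Q1 runs 6, rem=0, completes. Q0=[] Q1=[] Q2=[P1]
t=27-28: P1@Q2 runs 1, rem=0, completes. Q0=[] Q1=[] Q2=[]

Answer: P2,P3,P1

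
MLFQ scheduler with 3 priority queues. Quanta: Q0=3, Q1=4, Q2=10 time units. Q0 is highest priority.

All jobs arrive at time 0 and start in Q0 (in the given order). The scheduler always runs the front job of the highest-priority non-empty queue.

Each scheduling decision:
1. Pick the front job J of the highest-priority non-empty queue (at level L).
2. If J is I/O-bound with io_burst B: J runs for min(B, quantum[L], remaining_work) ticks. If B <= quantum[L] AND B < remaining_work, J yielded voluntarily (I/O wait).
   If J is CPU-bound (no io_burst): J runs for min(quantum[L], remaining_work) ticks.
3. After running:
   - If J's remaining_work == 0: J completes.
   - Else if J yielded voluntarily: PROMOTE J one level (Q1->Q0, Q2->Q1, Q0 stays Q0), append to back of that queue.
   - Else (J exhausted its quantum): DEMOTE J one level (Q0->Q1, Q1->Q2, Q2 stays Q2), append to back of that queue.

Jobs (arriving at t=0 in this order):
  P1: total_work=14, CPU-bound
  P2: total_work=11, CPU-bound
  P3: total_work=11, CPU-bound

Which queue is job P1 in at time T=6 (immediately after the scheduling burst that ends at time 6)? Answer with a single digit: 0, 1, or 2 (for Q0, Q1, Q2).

t=0-3: P1@Q0 runs 3, rem=11, quantum used, demote→Q1. Q0=[P2,P3] Q1=[P1] Q2=[]
t=3-6: P2@Q0 runs 3, rem=8, quantum used, demote→Q1. Q0=[P3] Q1=[P1,P2] Q2=[]
t=6-9: P3@Q0 runs 3, rem=8, quantum used, demote→Q1. Q0=[] Q1=[P1,P2,P3] Q2=[]
t=9-13: P1@Q1 runs 4, rem=7, quantum used, demote→Q2. Q0=[] Q1=[P2,P3] Q2=[P1]
t=13-17: P2@Q1 runs 4, rem=4, quantum used, demote→Q2. Q0=[] Q1=[P3] Q2=[P1,P2]
t=17-21: P3@Q1 runs 4, rem=4, quantum used, demote→Q2. Q0=[] Q1=[] Q2=[P1,P2,P3]
t=21-28: P1@Q2 runs 7, rem=0, completes. Q0=[] Q1=[] Q2=[P2,P3]
t=28-32: P2@Q2 runs 4, rem=0, completes. Q0=[] Q1=[] Q2=[P3]
t=32-36: P3@Q2 runs 4, rem=0, completes. Q0=[] Q1=[] Q2=[]

Answer: 1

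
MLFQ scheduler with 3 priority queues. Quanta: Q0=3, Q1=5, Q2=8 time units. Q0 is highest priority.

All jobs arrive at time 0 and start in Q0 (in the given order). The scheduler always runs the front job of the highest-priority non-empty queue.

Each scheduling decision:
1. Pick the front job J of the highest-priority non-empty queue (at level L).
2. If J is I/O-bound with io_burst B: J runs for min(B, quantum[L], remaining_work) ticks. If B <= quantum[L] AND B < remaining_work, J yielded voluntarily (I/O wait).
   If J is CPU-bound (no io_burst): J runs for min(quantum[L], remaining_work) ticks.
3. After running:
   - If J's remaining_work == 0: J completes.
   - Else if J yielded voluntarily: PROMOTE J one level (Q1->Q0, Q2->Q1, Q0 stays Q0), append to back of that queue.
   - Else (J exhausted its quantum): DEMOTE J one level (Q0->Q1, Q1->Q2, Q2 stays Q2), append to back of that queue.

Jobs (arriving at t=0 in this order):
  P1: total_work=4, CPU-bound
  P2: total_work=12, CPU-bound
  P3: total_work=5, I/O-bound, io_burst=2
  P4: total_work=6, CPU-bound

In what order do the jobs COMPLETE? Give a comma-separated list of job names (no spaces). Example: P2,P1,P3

t=0-3: P1@Q0 runs 3, rem=1, quantum used, demote→Q1. Q0=[P2,P3,P4] Q1=[P1] Q2=[]
t=3-6: P2@Q0 runs 3, rem=9, quantum used, demote→Q1. Q0=[P3,P4] Q1=[P1,P2] Q2=[]
t=6-8: P3@Q0 runs 2, rem=3, I/O yield, promote→Q0. Q0=[P4,P3] Q1=[P1,P2] Q2=[]
t=8-11: P4@Q0 runs 3, rem=3, quantum used, demote→Q1. Q0=[P3] Q1=[P1,P2,P4] Q2=[]
t=11-13: P3@Q0 runs 2, rem=1, I/O yield, promote→Q0. Q0=[P3] Q1=[P1,P2,P4] Q2=[]
t=13-14: P3@Q0 runs 1, rem=0, completes. Q0=[] Q1=[P1,P2,P4] Q2=[]
t=14-15: P1@Q1 runs 1, rem=0, completes. Q0=[] Q1=[P2,P4] Q2=[]
t=15-20: P2@Q1 runs 5, rem=4, quantum used, demote→Q2. Q0=[] Q1=[P4] Q2=[P2]
t=20-23: P4@Q1 runs 3, rem=0, completes. Q0=[] Q1=[] Q2=[P2]
t=23-27: P2@Q2 runs 4, rem=0, completes. Q0=[] Q1=[] Q2=[]

Answer: P3,P1,P4,P2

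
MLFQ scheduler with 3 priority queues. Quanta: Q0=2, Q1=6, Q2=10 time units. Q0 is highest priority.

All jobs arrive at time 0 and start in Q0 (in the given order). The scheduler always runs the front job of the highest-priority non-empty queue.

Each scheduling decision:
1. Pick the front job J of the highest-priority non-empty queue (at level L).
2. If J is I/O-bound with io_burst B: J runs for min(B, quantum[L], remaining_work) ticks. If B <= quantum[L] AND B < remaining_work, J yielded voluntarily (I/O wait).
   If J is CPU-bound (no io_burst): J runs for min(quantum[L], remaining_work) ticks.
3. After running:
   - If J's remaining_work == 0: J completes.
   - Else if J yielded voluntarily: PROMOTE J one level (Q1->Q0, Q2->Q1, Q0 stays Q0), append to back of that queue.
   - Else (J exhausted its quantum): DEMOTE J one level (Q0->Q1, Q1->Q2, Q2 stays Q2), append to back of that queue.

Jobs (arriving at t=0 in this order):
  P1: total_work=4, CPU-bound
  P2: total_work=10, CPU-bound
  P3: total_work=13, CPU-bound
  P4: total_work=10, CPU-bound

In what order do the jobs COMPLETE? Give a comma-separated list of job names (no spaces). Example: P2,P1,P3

Answer: P1,P2,P3,P4

Derivation:
t=0-2: P1@Q0 runs 2, rem=2, quantum used, demote→Q1. Q0=[P2,P3,P4] Q1=[P1] Q2=[]
t=2-4: P2@Q0 runs 2, rem=8, quantum used, demote→Q1. Q0=[P3,P4] Q1=[P1,P2] Q2=[]
t=4-6: P3@Q0 runs 2, rem=11, quantum used, demote→Q1. Q0=[P4] Q1=[P1,P2,P3] Q2=[]
t=6-8: P4@Q0 runs 2, rem=8, quantum used, demote→Q1. Q0=[] Q1=[P1,P2,P3,P4] Q2=[]
t=8-10: P1@Q1 runs 2, rem=0, completes. Q0=[] Q1=[P2,P3,P4] Q2=[]
t=10-16: P2@Q1 runs 6, rem=2, quantum used, demote→Q2. Q0=[] Q1=[P3,P4] Q2=[P2]
t=16-22: P3@Q1 runs 6, rem=5, quantum used, demote→Q2. Q0=[] Q1=[P4] Q2=[P2,P3]
t=22-28: P4@Q1 runs 6, rem=2, quantum used, demote→Q2. Q0=[] Q1=[] Q2=[P2,P3,P4]
t=28-30: P2@Q2 runs 2, rem=0, completes. Q0=[] Q1=[] Q2=[P3,P4]
t=30-35: P3@Q2 runs 5, rem=0, completes. Q0=[] Q1=[] Q2=[P4]
t=35-37: P4@Q2 runs 2, rem=0, completes. Q0=[] Q1=[] Q2=[]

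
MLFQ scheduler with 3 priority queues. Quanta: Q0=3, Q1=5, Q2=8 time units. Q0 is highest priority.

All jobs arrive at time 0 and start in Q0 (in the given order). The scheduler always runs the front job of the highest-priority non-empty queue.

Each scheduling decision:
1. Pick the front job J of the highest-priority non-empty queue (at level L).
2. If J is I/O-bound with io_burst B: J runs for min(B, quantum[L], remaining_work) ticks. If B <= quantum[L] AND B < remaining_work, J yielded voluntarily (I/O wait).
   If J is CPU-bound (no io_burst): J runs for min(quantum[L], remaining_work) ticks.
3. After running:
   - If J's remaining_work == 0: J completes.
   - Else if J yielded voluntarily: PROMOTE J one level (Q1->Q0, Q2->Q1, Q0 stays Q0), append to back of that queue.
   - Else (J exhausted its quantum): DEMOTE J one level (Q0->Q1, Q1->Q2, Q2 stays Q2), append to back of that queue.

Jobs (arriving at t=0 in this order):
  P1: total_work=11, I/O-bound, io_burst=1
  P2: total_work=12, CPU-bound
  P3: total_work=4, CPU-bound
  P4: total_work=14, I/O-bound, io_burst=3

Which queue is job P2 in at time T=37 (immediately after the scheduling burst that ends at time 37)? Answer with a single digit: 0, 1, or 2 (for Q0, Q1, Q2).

t=0-1: P1@Q0 runs 1, rem=10, I/O yield, promote→Q0. Q0=[P2,P3,P4,P1] Q1=[] Q2=[]
t=1-4: P2@Q0 runs 3, rem=9, quantum used, demote→Q1. Q0=[P3,P4,P1] Q1=[P2] Q2=[]
t=4-7: P3@Q0 runs 3, rem=1, quantum used, demote→Q1. Q0=[P4,P1] Q1=[P2,P3] Q2=[]
t=7-10: P4@Q0 runs 3, rem=11, I/O yield, promote→Q0. Q0=[P1,P4] Q1=[P2,P3] Q2=[]
t=10-11: P1@Q0 runs 1, rem=9, I/O yield, promote→Q0. Q0=[P4,P1] Q1=[P2,P3] Q2=[]
t=11-14: P4@Q0 runs 3, rem=8, I/O yield, promote→Q0. Q0=[P1,P4] Q1=[P2,P3] Q2=[]
t=14-15: P1@Q0 runs 1, rem=8, I/O yield, promote→Q0. Q0=[P4,P1] Q1=[P2,P3] Q2=[]
t=15-18: P4@Q0 runs 3, rem=5, I/O yield, promote→Q0. Q0=[P1,P4] Q1=[P2,P3] Q2=[]
t=18-19: P1@Q0 runs 1, rem=7, I/O yield, promote→Q0. Q0=[P4,P1] Q1=[P2,P3] Q2=[]
t=19-22: P4@Q0 runs 3, rem=2, I/O yield, promote→Q0. Q0=[P1,P4] Q1=[P2,P3] Q2=[]
t=22-23: P1@Q0 runs 1, rem=6, I/O yield, promote→Q0. Q0=[P4,P1] Q1=[P2,P3] Q2=[]
t=23-25: P4@Q0 runs 2, rem=0, completes. Q0=[P1] Q1=[P2,P3] Q2=[]
t=25-26: P1@Q0 runs 1, rem=5, I/O yield, promote→Q0. Q0=[P1] Q1=[P2,P3] Q2=[]
t=26-27: P1@Q0 runs 1, rem=4, I/O yield, promote→Q0. Q0=[P1] Q1=[P2,P3] Q2=[]
t=27-28: P1@Q0 runs 1, rem=3, I/O yield, promote→Q0. Q0=[P1] Q1=[P2,P3] Q2=[]
t=28-29: P1@Q0 runs 1, rem=2, I/O yield, promote→Q0. Q0=[P1] Q1=[P2,P3] Q2=[]
t=29-30: P1@Q0 runs 1, rem=1, I/O yield, promote→Q0. Q0=[P1] Q1=[P2,P3] Q2=[]
t=30-31: P1@Q0 runs 1, rem=0, completes. Q0=[] Q1=[P2,P3] Q2=[]
t=31-36: P2@Q1 runs 5, rem=4, quantum used, demote→Q2. Q0=[] Q1=[P3] Q2=[P2]
t=36-37: P3@Q1 runs 1, rem=0, completes. Q0=[] Q1=[] Q2=[P2]
t=37-41: P2@Q2 runs 4, rem=0, completes. Q0=[] Q1=[] Q2=[]

Answer: 2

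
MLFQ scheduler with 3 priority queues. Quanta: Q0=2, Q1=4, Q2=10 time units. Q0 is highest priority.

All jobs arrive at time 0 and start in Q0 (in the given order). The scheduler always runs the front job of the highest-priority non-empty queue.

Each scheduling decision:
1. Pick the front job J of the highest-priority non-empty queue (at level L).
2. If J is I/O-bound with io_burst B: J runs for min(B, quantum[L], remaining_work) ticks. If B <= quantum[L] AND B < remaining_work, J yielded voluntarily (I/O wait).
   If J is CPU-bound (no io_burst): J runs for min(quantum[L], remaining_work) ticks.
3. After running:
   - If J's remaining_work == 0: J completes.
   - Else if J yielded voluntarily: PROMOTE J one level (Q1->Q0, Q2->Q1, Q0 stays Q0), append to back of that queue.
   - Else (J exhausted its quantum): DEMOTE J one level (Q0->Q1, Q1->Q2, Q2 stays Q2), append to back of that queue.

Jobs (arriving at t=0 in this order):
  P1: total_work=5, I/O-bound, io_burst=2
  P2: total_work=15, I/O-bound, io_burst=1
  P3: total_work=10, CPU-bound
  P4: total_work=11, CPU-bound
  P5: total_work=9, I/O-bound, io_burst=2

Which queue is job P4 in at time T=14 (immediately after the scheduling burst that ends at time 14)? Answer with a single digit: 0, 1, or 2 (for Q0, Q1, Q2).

t=0-2: P1@Q0 runs 2, rem=3, I/O yield, promote→Q0. Q0=[P2,P3,P4,P5,P1] Q1=[] Q2=[]
t=2-3: P2@Q0 runs 1, rem=14, I/O yield, promote→Q0. Q0=[P3,P4,P5,P1,P2] Q1=[] Q2=[]
t=3-5: P3@Q0 runs 2, rem=8, quantum used, demote→Q1. Q0=[P4,P5,P1,P2] Q1=[P3] Q2=[]
t=5-7: P4@Q0 runs 2, rem=9, quantum used, demote→Q1. Q0=[P5,P1,P2] Q1=[P3,P4] Q2=[]
t=7-9: P5@Q0 runs 2, rem=7, I/O yield, promote→Q0. Q0=[P1,P2,P5] Q1=[P3,P4] Q2=[]
t=9-11: P1@Q0 runs 2, rem=1, I/O yield, promote→Q0. Q0=[P2,P5,P1] Q1=[P3,P4] Q2=[]
t=11-12: P2@Q0 runs 1, rem=13, I/O yield, promote→Q0. Q0=[P5,P1,P2] Q1=[P3,P4] Q2=[]
t=12-14: P5@Q0 runs 2, rem=5, I/O yield, promote→Q0. Q0=[P1,P2,P5] Q1=[P3,P4] Q2=[]
t=14-15: P1@Q0 runs 1, rem=0, completes. Q0=[P2,P5] Q1=[P3,P4] Q2=[]
t=15-16: P2@Q0 runs 1, rem=12, I/O yield, promote→Q0. Q0=[P5,P2] Q1=[P3,P4] Q2=[]
t=16-18: P5@Q0 runs 2, rem=3, I/O yield, promote→Q0. Q0=[P2,P5] Q1=[P3,P4] Q2=[]
t=18-19: P2@Q0 runs 1, rem=11, I/O yield, promote→Q0. Q0=[P5,P2] Q1=[P3,P4] Q2=[]
t=19-21: P5@Q0 runs 2, rem=1, I/O yield, promote→Q0. Q0=[P2,P5] Q1=[P3,P4] Q2=[]
t=21-22: P2@Q0 runs 1, rem=10, I/O yield, promote→Q0. Q0=[P5,P2] Q1=[P3,P4] Q2=[]
t=22-23: P5@Q0 runs 1, rem=0, completes. Q0=[P2] Q1=[P3,P4] Q2=[]
t=23-24: P2@Q0 runs 1, rem=9, I/O yield, promote→Q0. Q0=[P2] Q1=[P3,P4] Q2=[]
t=24-25: P2@Q0 runs 1, rem=8, I/O yield, promote→Q0. Q0=[P2] Q1=[P3,P4] Q2=[]
t=25-26: P2@Q0 runs 1, rem=7, I/O yield, promote→Q0. Q0=[P2] Q1=[P3,P4] Q2=[]
t=26-27: P2@Q0 runs 1, rem=6, I/O yield, promote→Q0. Q0=[P2] Q1=[P3,P4] Q2=[]
t=27-28: P2@Q0 runs 1, rem=5, I/O yield, promote→Q0. Q0=[P2] Q1=[P3,P4] Q2=[]
t=28-29: P2@Q0 runs 1, rem=4, I/O yield, promote→Q0. Q0=[P2] Q1=[P3,P4] Q2=[]
t=29-30: P2@Q0 runs 1, rem=3, I/O yield, promote→Q0. Q0=[P2] Q1=[P3,P4] Q2=[]
t=30-31: P2@Q0 runs 1, rem=2, I/O yield, promote→Q0. Q0=[P2] Q1=[P3,P4] Q2=[]
t=31-32: P2@Q0 runs 1, rem=1, I/O yield, promote→Q0. Q0=[P2] Q1=[P3,P4] Q2=[]
t=32-33: P2@Q0 runs 1, rem=0, completes. Q0=[] Q1=[P3,P4] Q2=[]
t=33-37: P3@Q1 runs 4, rem=4, quantum used, demote→Q2. Q0=[] Q1=[P4] Q2=[P3]
t=37-41: P4@Q1 runs 4, rem=5, quantum used, demote→Q2. Q0=[] Q1=[] Q2=[P3,P4]
t=41-45: P3@Q2 runs 4, rem=0, completes. Q0=[] Q1=[] Q2=[P4]
t=45-50: P4@Q2 runs 5, rem=0, completes. Q0=[] Q1=[] Q2=[]

Answer: 1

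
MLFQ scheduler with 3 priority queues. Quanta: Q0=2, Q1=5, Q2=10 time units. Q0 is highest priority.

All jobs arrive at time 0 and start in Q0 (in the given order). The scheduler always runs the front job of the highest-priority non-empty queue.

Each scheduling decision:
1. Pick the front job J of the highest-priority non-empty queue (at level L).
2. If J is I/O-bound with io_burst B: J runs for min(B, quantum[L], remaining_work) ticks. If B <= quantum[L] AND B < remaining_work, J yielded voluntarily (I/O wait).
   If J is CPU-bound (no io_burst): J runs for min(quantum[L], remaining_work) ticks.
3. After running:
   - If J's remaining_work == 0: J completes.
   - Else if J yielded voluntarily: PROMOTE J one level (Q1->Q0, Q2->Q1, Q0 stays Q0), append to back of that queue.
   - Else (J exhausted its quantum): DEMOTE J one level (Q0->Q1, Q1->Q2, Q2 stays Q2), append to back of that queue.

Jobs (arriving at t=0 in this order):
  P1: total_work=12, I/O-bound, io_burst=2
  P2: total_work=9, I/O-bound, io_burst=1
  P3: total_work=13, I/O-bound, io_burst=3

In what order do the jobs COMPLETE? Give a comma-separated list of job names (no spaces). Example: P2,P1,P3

Answer: P1,P2,P3

Derivation:
t=0-2: P1@Q0 runs 2, rem=10, I/O yield, promote→Q0. Q0=[P2,P3,P1] Q1=[] Q2=[]
t=2-3: P2@Q0 runs 1, rem=8, I/O yield, promote→Q0. Q0=[P3,P1,P2] Q1=[] Q2=[]
t=3-5: P3@Q0 runs 2, rem=11, quantum used, demote→Q1. Q0=[P1,P2] Q1=[P3] Q2=[]
t=5-7: P1@Q0 runs 2, rem=8, I/O yield, promote→Q0. Q0=[P2,P1] Q1=[P3] Q2=[]
t=7-8: P2@Q0 runs 1, rem=7, I/O yield, promote→Q0. Q0=[P1,P2] Q1=[P3] Q2=[]
t=8-10: P1@Q0 runs 2, rem=6, I/O yield, promote→Q0. Q0=[P2,P1] Q1=[P3] Q2=[]
t=10-11: P2@Q0 runs 1, rem=6, I/O yield, promote→Q0. Q0=[P1,P2] Q1=[P3] Q2=[]
t=11-13: P1@Q0 runs 2, rem=4, I/O yield, promote→Q0. Q0=[P2,P1] Q1=[P3] Q2=[]
t=13-14: P2@Q0 runs 1, rem=5, I/O yield, promote→Q0. Q0=[P1,P2] Q1=[P3] Q2=[]
t=14-16: P1@Q0 runs 2, rem=2, I/O yield, promote→Q0. Q0=[P2,P1] Q1=[P3] Q2=[]
t=16-17: P2@Q0 runs 1, rem=4, I/O yield, promote→Q0. Q0=[P1,P2] Q1=[P3] Q2=[]
t=17-19: P1@Q0 runs 2, rem=0, completes. Q0=[P2] Q1=[P3] Q2=[]
t=19-20: P2@Q0 runs 1, rem=3, I/O yield, promote→Q0. Q0=[P2] Q1=[P3] Q2=[]
t=20-21: P2@Q0 runs 1, rem=2, I/O yield, promote→Q0. Q0=[P2] Q1=[P3] Q2=[]
t=21-22: P2@Q0 runs 1, rem=1, I/O yield, promote→Q0. Q0=[P2] Q1=[P3] Q2=[]
t=22-23: P2@Q0 runs 1, rem=0, completes. Q0=[] Q1=[P3] Q2=[]
t=23-26: P3@Q1 runs 3, rem=8, I/O yield, promote→Q0. Q0=[P3] Q1=[] Q2=[]
t=26-28: P3@Q0 runs 2, rem=6, quantum used, demote→Q1. Q0=[] Q1=[P3] Q2=[]
t=28-31: P3@Q1 runs 3, rem=3, I/O yield, promote→Q0. Q0=[P3] Q1=[] Q2=[]
t=31-33: P3@Q0 runs 2, rem=1, quantum used, demote→Q1. Q0=[] Q1=[P3] Q2=[]
t=33-34: P3@Q1 runs 1, rem=0, completes. Q0=[] Q1=[] Q2=[]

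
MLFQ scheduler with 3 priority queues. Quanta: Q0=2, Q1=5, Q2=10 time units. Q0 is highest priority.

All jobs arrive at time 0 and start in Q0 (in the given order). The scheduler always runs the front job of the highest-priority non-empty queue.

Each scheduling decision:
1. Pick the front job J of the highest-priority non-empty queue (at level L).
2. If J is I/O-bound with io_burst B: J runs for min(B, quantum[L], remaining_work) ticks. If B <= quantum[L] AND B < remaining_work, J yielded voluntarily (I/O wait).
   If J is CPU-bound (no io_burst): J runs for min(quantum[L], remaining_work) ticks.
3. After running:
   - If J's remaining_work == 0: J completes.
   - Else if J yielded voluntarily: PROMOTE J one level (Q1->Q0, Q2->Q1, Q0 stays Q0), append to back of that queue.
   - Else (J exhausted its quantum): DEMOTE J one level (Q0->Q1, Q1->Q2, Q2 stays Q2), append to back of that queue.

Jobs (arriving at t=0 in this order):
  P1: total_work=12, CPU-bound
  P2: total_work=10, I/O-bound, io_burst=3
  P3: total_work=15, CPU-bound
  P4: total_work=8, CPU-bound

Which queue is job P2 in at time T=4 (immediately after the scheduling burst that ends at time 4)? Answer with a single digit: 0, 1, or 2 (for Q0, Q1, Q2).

t=0-2: P1@Q0 runs 2, rem=10, quantum used, demote→Q1. Q0=[P2,P3,P4] Q1=[P1] Q2=[]
t=2-4: P2@Q0 runs 2, rem=8, quantum used, demote→Q1. Q0=[P3,P4] Q1=[P1,P2] Q2=[]
t=4-6: P3@Q0 runs 2, rem=13, quantum used, demote→Q1. Q0=[P4] Q1=[P1,P2,P3] Q2=[]
t=6-8: P4@Q0 runs 2, rem=6, quantum used, demote→Q1. Q0=[] Q1=[P1,P2,P3,P4] Q2=[]
t=8-13: P1@Q1 runs 5, rem=5, quantum used, demote→Q2. Q0=[] Q1=[P2,P3,P4] Q2=[P1]
t=13-16: P2@Q1 runs 3, rem=5, I/O yield, promote→Q0. Q0=[P2] Q1=[P3,P4] Q2=[P1]
t=16-18: P2@Q0 runs 2, rem=3, quantum used, demote→Q1. Q0=[] Q1=[P3,P4,P2] Q2=[P1]
t=18-23: P3@Q1 runs 5, rem=8, quantum used, demote→Q2. Q0=[] Q1=[P4,P2] Q2=[P1,P3]
t=23-28: P4@Q1 runs 5, rem=1, quantum used, demote→Q2. Q0=[] Q1=[P2] Q2=[P1,P3,P4]
t=28-31: P2@Q1 runs 3, rem=0, completes. Q0=[] Q1=[] Q2=[P1,P3,P4]
t=31-36: P1@Q2 runs 5, rem=0, completes. Q0=[] Q1=[] Q2=[P3,P4]
t=36-44: P3@Q2 runs 8, rem=0, completes. Q0=[] Q1=[] Q2=[P4]
t=44-45: P4@Q2 runs 1, rem=0, completes. Q0=[] Q1=[] Q2=[]

Answer: 1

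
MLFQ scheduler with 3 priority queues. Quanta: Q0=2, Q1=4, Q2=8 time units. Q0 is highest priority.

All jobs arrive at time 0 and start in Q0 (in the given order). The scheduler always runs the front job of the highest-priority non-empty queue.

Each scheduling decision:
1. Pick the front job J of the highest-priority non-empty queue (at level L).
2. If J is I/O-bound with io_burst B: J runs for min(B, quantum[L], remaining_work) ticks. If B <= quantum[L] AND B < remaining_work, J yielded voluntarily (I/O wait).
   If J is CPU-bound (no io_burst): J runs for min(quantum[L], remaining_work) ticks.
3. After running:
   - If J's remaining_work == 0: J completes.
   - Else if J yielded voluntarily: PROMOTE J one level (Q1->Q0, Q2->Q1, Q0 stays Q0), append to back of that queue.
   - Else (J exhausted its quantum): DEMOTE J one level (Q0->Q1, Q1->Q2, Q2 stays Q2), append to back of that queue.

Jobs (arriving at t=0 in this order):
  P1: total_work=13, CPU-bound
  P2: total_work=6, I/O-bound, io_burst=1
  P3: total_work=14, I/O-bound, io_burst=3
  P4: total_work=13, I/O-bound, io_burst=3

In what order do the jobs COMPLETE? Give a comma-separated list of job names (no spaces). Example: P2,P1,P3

Answer: P2,P3,P4,P1

Derivation:
t=0-2: P1@Q0 runs 2, rem=11, quantum used, demote→Q1. Q0=[P2,P3,P4] Q1=[P1] Q2=[]
t=2-3: P2@Q0 runs 1, rem=5, I/O yield, promote→Q0. Q0=[P3,P4,P2] Q1=[P1] Q2=[]
t=3-5: P3@Q0 runs 2, rem=12, quantum used, demote→Q1. Q0=[P4,P2] Q1=[P1,P3] Q2=[]
t=5-7: P4@Q0 runs 2, rem=11, quantum used, demote→Q1. Q0=[P2] Q1=[P1,P3,P4] Q2=[]
t=7-8: P2@Q0 runs 1, rem=4, I/O yield, promote→Q0. Q0=[P2] Q1=[P1,P3,P4] Q2=[]
t=8-9: P2@Q0 runs 1, rem=3, I/O yield, promote→Q0. Q0=[P2] Q1=[P1,P3,P4] Q2=[]
t=9-10: P2@Q0 runs 1, rem=2, I/O yield, promote→Q0. Q0=[P2] Q1=[P1,P3,P4] Q2=[]
t=10-11: P2@Q0 runs 1, rem=1, I/O yield, promote→Q0. Q0=[P2] Q1=[P1,P3,P4] Q2=[]
t=11-12: P2@Q0 runs 1, rem=0, completes. Q0=[] Q1=[P1,P3,P4] Q2=[]
t=12-16: P1@Q1 runs 4, rem=7, quantum used, demote→Q2. Q0=[] Q1=[P3,P4] Q2=[P1]
t=16-19: P3@Q1 runs 3, rem=9, I/O yield, promote→Q0. Q0=[P3] Q1=[P4] Q2=[P1]
t=19-21: P3@Q0 runs 2, rem=7, quantum used, demote→Q1. Q0=[] Q1=[P4,P3] Q2=[P1]
t=21-24: P4@Q1 runs 3, rem=8, I/O yield, promote→Q0. Q0=[P4] Q1=[P3] Q2=[P1]
t=24-26: P4@Q0 runs 2, rem=6, quantum used, demote→Q1. Q0=[] Q1=[P3,P4] Q2=[P1]
t=26-29: P3@Q1 runs 3, rem=4, I/O yield, promote→Q0. Q0=[P3] Q1=[P4] Q2=[P1]
t=29-31: P3@Q0 runs 2, rem=2, quantum used, demote→Q1. Q0=[] Q1=[P4,P3] Q2=[P1]
t=31-34: P4@Q1 runs 3, rem=3, I/O yield, promote→Q0. Q0=[P4] Q1=[P3] Q2=[P1]
t=34-36: P4@Q0 runs 2, rem=1, quantum used, demote→Q1. Q0=[] Q1=[P3,P4] Q2=[P1]
t=36-38: P3@Q1 runs 2, rem=0, completes. Q0=[] Q1=[P4] Q2=[P1]
t=38-39: P4@Q1 runs 1, rem=0, completes. Q0=[] Q1=[] Q2=[P1]
t=39-46: P1@Q2 runs 7, rem=0, completes. Q0=[] Q1=[] Q2=[]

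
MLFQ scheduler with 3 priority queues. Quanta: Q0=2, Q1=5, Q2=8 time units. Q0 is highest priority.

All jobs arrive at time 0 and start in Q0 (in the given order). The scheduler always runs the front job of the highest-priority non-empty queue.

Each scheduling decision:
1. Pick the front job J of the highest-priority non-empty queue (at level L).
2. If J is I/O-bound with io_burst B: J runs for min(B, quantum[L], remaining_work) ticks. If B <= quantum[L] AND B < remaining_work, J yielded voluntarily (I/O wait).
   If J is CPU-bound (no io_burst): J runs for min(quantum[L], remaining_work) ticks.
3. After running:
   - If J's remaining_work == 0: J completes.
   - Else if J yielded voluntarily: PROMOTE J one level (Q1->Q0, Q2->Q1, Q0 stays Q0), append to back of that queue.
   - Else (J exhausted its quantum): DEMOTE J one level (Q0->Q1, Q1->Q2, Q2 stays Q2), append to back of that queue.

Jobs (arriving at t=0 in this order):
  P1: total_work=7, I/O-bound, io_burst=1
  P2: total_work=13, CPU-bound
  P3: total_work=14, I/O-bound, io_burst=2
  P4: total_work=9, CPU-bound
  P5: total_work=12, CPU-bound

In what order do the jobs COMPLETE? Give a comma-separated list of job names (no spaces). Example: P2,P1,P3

Answer: P1,P3,P2,P4,P5

Derivation:
t=0-1: P1@Q0 runs 1, rem=6, I/O yield, promote→Q0. Q0=[P2,P3,P4,P5,P1] Q1=[] Q2=[]
t=1-3: P2@Q0 runs 2, rem=11, quantum used, demote→Q1. Q0=[P3,P4,P5,P1] Q1=[P2] Q2=[]
t=3-5: P3@Q0 runs 2, rem=12, I/O yield, promote→Q0. Q0=[P4,P5,P1,P3] Q1=[P2] Q2=[]
t=5-7: P4@Q0 runs 2, rem=7, quantum used, demote→Q1. Q0=[P5,P1,P3] Q1=[P2,P4] Q2=[]
t=7-9: P5@Q0 runs 2, rem=10, quantum used, demote→Q1. Q0=[P1,P3] Q1=[P2,P4,P5] Q2=[]
t=9-10: P1@Q0 runs 1, rem=5, I/O yield, promote→Q0. Q0=[P3,P1] Q1=[P2,P4,P5] Q2=[]
t=10-12: P3@Q0 runs 2, rem=10, I/O yield, promote→Q0. Q0=[P1,P3] Q1=[P2,P4,P5] Q2=[]
t=12-13: P1@Q0 runs 1, rem=4, I/O yield, promote→Q0. Q0=[P3,P1] Q1=[P2,P4,P5] Q2=[]
t=13-15: P3@Q0 runs 2, rem=8, I/O yield, promote→Q0. Q0=[P1,P3] Q1=[P2,P4,P5] Q2=[]
t=15-16: P1@Q0 runs 1, rem=3, I/O yield, promote→Q0. Q0=[P3,P1] Q1=[P2,P4,P5] Q2=[]
t=16-18: P3@Q0 runs 2, rem=6, I/O yield, promote→Q0. Q0=[P1,P3] Q1=[P2,P4,P5] Q2=[]
t=18-19: P1@Q0 runs 1, rem=2, I/O yield, promote→Q0. Q0=[P3,P1] Q1=[P2,P4,P5] Q2=[]
t=19-21: P3@Q0 runs 2, rem=4, I/O yield, promote→Q0. Q0=[P1,P3] Q1=[P2,P4,P5] Q2=[]
t=21-22: P1@Q0 runs 1, rem=1, I/O yield, promote→Q0. Q0=[P3,P1] Q1=[P2,P4,P5] Q2=[]
t=22-24: P3@Q0 runs 2, rem=2, I/O yield, promote→Q0. Q0=[P1,P3] Q1=[P2,P4,P5] Q2=[]
t=24-25: P1@Q0 runs 1, rem=0, completes. Q0=[P3] Q1=[P2,P4,P5] Q2=[]
t=25-27: P3@Q0 runs 2, rem=0, completes. Q0=[] Q1=[P2,P4,P5] Q2=[]
t=27-32: P2@Q1 runs 5, rem=6, quantum used, demote→Q2. Q0=[] Q1=[P4,P5] Q2=[P2]
t=32-37: P4@Q1 runs 5, rem=2, quantum used, demote→Q2. Q0=[] Q1=[P5] Q2=[P2,P4]
t=37-42: P5@Q1 runs 5, rem=5, quantum used, demote→Q2. Q0=[] Q1=[] Q2=[P2,P4,P5]
t=42-48: P2@Q2 runs 6, rem=0, completes. Q0=[] Q1=[] Q2=[P4,P5]
t=48-50: P4@Q2 runs 2, rem=0, completes. Q0=[] Q1=[] Q2=[P5]
t=50-55: P5@Q2 runs 5, rem=0, completes. Q0=[] Q1=[] Q2=[]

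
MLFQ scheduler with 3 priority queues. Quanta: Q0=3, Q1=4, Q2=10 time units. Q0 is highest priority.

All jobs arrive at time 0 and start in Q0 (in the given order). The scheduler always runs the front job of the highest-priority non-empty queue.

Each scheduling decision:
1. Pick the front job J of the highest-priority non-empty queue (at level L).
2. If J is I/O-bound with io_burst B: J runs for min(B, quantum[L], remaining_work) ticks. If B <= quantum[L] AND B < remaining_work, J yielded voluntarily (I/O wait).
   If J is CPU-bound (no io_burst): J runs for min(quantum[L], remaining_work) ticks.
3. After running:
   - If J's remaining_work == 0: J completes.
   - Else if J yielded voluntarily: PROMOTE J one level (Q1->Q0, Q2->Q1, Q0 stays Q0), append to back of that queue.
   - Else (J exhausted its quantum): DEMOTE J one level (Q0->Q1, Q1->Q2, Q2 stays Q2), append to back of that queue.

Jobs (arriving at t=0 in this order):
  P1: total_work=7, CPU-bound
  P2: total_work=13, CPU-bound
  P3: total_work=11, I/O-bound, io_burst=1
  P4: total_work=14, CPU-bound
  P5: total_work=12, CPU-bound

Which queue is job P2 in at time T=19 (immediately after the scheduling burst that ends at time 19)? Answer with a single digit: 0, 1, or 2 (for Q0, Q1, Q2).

Answer: 1

Derivation:
t=0-3: P1@Q0 runs 3, rem=4, quantum used, demote→Q1. Q0=[P2,P3,P4,P5] Q1=[P1] Q2=[]
t=3-6: P2@Q0 runs 3, rem=10, quantum used, demote→Q1. Q0=[P3,P4,P5] Q1=[P1,P2] Q2=[]
t=6-7: P3@Q0 runs 1, rem=10, I/O yield, promote→Q0. Q0=[P4,P5,P3] Q1=[P1,P2] Q2=[]
t=7-10: P4@Q0 runs 3, rem=11, quantum used, demote→Q1. Q0=[P5,P3] Q1=[P1,P2,P4] Q2=[]
t=10-13: P5@Q0 runs 3, rem=9, quantum used, demote→Q1. Q0=[P3] Q1=[P1,P2,P4,P5] Q2=[]
t=13-14: P3@Q0 runs 1, rem=9, I/O yield, promote→Q0. Q0=[P3] Q1=[P1,P2,P4,P5] Q2=[]
t=14-15: P3@Q0 runs 1, rem=8, I/O yield, promote→Q0. Q0=[P3] Q1=[P1,P2,P4,P5] Q2=[]
t=15-16: P3@Q0 runs 1, rem=7, I/O yield, promote→Q0. Q0=[P3] Q1=[P1,P2,P4,P5] Q2=[]
t=16-17: P3@Q0 runs 1, rem=6, I/O yield, promote→Q0. Q0=[P3] Q1=[P1,P2,P4,P5] Q2=[]
t=17-18: P3@Q0 runs 1, rem=5, I/O yield, promote→Q0. Q0=[P3] Q1=[P1,P2,P4,P5] Q2=[]
t=18-19: P3@Q0 runs 1, rem=4, I/O yield, promote→Q0. Q0=[P3] Q1=[P1,P2,P4,P5] Q2=[]
t=19-20: P3@Q0 runs 1, rem=3, I/O yield, promote→Q0. Q0=[P3] Q1=[P1,P2,P4,P5] Q2=[]
t=20-21: P3@Q0 runs 1, rem=2, I/O yield, promote→Q0. Q0=[P3] Q1=[P1,P2,P4,P5] Q2=[]
t=21-22: P3@Q0 runs 1, rem=1, I/O yield, promote→Q0. Q0=[P3] Q1=[P1,P2,P4,P5] Q2=[]
t=22-23: P3@Q0 runs 1, rem=0, completes. Q0=[] Q1=[P1,P2,P4,P5] Q2=[]
t=23-27: P1@Q1 runs 4, rem=0, completes. Q0=[] Q1=[P2,P4,P5] Q2=[]
t=27-31: P2@Q1 runs 4, rem=6, quantum used, demote→Q2. Q0=[] Q1=[P4,P5] Q2=[P2]
t=31-35: P4@Q1 runs 4, rem=7, quantum used, demote→Q2. Q0=[] Q1=[P5] Q2=[P2,P4]
t=35-39: P5@Q1 runs 4, rem=5, quantum used, demote→Q2. Q0=[] Q1=[] Q2=[P2,P4,P5]
t=39-45: P2@Q2 runs 6, rem=0, completes. Q0=[] Q1=[] Q2=[P4,P5]
t=45-52: P4@Q2 runs 7, rem=0, completes. Q0=[] Q1=[] Q2=[P5]
t=52-57: P5@Q2 runs 5, rem=0, completes. Q0=[] Q1=[] Q2=[]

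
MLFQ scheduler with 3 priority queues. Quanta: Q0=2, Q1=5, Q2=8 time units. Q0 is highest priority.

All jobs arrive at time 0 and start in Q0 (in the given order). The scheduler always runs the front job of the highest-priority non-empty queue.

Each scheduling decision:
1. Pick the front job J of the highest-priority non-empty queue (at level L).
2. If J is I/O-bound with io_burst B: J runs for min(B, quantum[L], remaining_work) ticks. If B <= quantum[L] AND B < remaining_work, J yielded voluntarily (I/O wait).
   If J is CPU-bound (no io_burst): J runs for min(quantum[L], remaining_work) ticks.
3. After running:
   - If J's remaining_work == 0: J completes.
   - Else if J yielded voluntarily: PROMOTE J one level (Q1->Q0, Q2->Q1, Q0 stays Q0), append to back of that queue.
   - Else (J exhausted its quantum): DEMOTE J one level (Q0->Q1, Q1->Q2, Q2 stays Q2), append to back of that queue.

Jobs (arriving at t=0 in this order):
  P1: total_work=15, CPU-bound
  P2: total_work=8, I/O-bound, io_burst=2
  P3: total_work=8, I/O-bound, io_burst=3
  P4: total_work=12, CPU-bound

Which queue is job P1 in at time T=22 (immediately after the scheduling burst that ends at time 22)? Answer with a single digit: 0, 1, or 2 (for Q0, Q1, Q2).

t=0-2: P1@Q0 runs 2, rem=13, quantum used, demote→Q1. Q0=[P2,P3,P4] Q1=[P1] Q2=[]
t=2-4: P2@Q0 runs 2, rem=6, I/O yield, promote→Q0. Q0=[P3,P4,P2] Q1=[P1] Q2=[]
t=4-6: P3@Q0 runs 2, rem=6, quantum used, demote→Q1. Q0=[P4,P2] Q1=[P1,P3] Q2=[]
t=6-8: P4@Q0 runs 2, rem=10, quantum used, demote→Q1. Q0=[P2] Q1=[P1,P3,P4] Q2=[]
t=8-10: P2@Q0 runs 2, rem=4, I/O yield, promote→Q0. Q0=[P2] Q1=[P1,P3,P4] Q2=[]
t=10-12: P2@Q0 runs 2, rem=2, I/O yield, promote→Q0. Q0=[P2] Q1=[P1,P3,P4] Q2=[]
t=12-14: P2@Q0 runs 2, rem=0, completes. Q0=[] Q1=[P1,P3,P4] Q2=[]
t=14-19: P1@Q1 runs 5, rem=8, quantum used, demote→Q2. Q0=[] Q1=[P3,P4] Q2=[P1]
t=19-22: P3@Q1 runs 3, rem=3, I/O yield, promote→Q0. Q0=[P3] Q1=[P4] Q2=[P1]
t=22-24: P3@Q0 runs 2, rem=1, quantum used, demote→Q1. Q0=[] Q1=[P4,P3] Q2=[P1]
t=24-29: P4@Q1 runs 5, rem=5, quantum used, demote→Q2. Q0=[] Q1=[P3] Q2=[P1,P4]
t=29-30: P3@Q1 runs 1, rem=0, completes. Q0=[] Q1=[] Q2=[P1,P4]
t=30-38: P1@Q2 runs 8, rem=0, completes. Q0=[] Q1=[] Q2=[P4]
t=38-43: P4@Q2 runs 5, rem=0, completes. Q0=[] Q1=[] Q2=[]

Answer: 2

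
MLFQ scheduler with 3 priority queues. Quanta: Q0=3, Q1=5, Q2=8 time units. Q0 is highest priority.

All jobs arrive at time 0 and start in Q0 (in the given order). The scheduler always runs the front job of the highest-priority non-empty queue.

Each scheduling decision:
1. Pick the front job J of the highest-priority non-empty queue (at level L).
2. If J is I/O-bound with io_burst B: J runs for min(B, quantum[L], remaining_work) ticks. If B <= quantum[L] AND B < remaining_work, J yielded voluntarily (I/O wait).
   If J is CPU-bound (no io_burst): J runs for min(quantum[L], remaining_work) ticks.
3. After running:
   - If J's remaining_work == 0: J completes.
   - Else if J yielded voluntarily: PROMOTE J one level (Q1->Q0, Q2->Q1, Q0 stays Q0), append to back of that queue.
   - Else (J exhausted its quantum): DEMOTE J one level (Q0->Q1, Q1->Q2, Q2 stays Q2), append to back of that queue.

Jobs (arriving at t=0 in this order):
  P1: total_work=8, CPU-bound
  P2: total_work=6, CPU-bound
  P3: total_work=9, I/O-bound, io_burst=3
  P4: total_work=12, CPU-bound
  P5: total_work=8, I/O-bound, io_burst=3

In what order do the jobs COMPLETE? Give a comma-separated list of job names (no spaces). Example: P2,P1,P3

t=0-3: P1@Q0 runs 3, rem=5, quantum used, demote→Q1. Q0=[P2,P3,P4,P5] Q1=[P1] Q2=[]
t=3-6: P2@Q0 runs 3, rem=3, quantum used, demote→Q1. Q0=[P3,P4,P5] Q1=[P1,P2] Q2=[]
t=6-9: P3@Q0 runs 3, rem=6, I/O yield, promote→Q0. Q0=[P4,P5,P3] Q1=[P1,P2] Q2=[]
t=9-12: P4@Q0 runs 3, rem=9, quantum used, demote→Q1. Q0=[P5,P3] Q1=[P1,P2,P4] Q2=[]
t=12-15: P5@Q0 runs 3, rem=5, I/O yield, promote→Q0. Q0=[P3,P5] Q1=[P1,P2,P4] Q2=[]
t=15-18: P3@Q0 runs 3, rem=3, I/O yield, promote→Q0. Q0=[P5,P3] Q1=[P1,P2,P4] Q2=[]
t=18-21: P5@Q0 runs 3, rem=2, I/O yield, promote→Q0. Q0=[P3,P5] Q1=[P1,P2,P4] Q2=[]
t=21-24: P3@Q0 runs 3, rem=0, completes. Q0=[P5] Q1=[P1,P2,P4] Q2=[]
t=24-26: P5@Q0 runs 2, rem=0, completes. Q0=[] Q1=[P1,P2,P4] Q2=[]
t=26-31: P1@Q1 runs 5, rem=0, completes. Q0=[] Q1=[P2,P4] Q2=[]
t=31-34: P2@Q1 runs 3, rem=0, completes. Q0=[] Q1=[P4] Q2=[]
t=34-39: P4@Q1 runs 5, rem=4, quantum used, demote→Q2. Q0=[] Q1=[] Q2=[P4]
t=39-43: P4@Q2 runs 4, rem=0, completes. Q0=[] Q1=[] Q2=[]

Answer: P3,P5,P1,P2,P4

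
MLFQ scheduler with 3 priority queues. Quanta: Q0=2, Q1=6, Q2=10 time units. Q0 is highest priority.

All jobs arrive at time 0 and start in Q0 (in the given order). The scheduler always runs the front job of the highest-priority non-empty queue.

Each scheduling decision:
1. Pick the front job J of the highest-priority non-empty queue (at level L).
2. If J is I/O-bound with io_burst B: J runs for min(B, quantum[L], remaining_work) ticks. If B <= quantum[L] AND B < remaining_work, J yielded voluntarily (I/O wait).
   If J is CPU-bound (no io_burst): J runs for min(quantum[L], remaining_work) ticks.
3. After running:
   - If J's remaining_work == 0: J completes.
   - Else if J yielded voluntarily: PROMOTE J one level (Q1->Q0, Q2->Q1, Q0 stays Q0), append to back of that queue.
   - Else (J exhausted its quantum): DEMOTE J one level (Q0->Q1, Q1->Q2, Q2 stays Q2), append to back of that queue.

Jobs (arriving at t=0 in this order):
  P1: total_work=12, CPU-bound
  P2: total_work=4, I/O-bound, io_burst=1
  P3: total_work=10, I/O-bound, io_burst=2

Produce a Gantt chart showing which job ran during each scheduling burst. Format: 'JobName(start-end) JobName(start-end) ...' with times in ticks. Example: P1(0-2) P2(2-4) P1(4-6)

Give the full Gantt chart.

Answer: P1(0-2) P2(2-3) P3(3-5) P2(5-6) P3(6-8) P2(8-9) P3(9-11) P2(11-12) P3(12-14) P3(14-16) P1(16-22) P1(22-26)

Derivation:
t=0-2: P1@Q0 runs 2, rem=10, quantum used, demote→Q1. Q0=[P2,P3] Q1=[P1] Q2=[]
t=2-3: P2@Q0 runs 1, rem=3, I/O yield, promote→Q0. Q0=[P3,P2] Q1=[P1] Q2=[]
t=3-5: P3@Q0 runs 2, rem=8, I/O yield, promote→Q0. Q0=[P2,P3] Q1=[P1] Q2=[]
t=5-6: P2@Q0 runs 1, rem=2, I/O yield, promote→Q0. Q0=[P3,P2] Q1=[P1] Q2=[]
t=6-8: P3@Q0 runs 2, rem=6, I/O yield, promote→Q0. Q0=[P2,P3] Q1=[P1] Q2=[]
t=8-9: P2@Q0 runs 1, rem=1, I/O yield, promote→Q0. Q0=[P3,P2] Q1=[P1] Q2=[]
t=9-11: P3@Q0 runs 2, rem=4, I/O yield, promote→Q0. Q0=[P2,P3] Q1=[P1] Q2=[]
t=11-12: P2@Q0 runs 1, rem=0, completes. Q0=[P3] Q1=[P1] Q2=[]
t=12-14: P3@Q0 runs 2, rem=2, I/O yield, promote→Q0. Q0=[P3] Q1=[P1] Q2=[]
t=14-16: P3@Q0 runs 2, rem=0, completes. Q0=[] Q1=[P1] Q2=[]
t=16-22: P1@Q1 runs 6, rem=4, quantum used, demote→Q2. Q0=[] Q1=[] Q2=[P1]
t=22-26: P1@Q2 runs 4, rem=0, completes. Q0=[] Q1=[] Q2=[]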